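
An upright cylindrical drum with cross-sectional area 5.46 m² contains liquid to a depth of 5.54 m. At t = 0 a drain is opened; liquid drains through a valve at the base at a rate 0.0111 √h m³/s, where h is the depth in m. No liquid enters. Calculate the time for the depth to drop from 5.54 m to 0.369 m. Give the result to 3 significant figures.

1720 s

A dh/dt = −Q_out = −0.0111 √h.
∫ h^(−1/2) dh = −(0.0111/A) ∫ dt, giving 2√h = 2√h₀ − (0.0111/A) t.
t = 2A(√h₀ − √h)/0.0111 = 2·5.46·(√5.54 − √0.369)/0.0111
  = 10.920 × (2.3537 − 0.60745) / 0.0111 = 1717.9 s.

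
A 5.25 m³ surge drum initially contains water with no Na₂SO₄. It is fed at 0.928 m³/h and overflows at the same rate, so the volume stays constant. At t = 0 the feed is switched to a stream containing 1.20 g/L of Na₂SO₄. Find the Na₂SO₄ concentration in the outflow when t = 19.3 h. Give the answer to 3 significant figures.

1.16 g/L

Mass balance on the solute (V constant): V dC/dt = Q(C_in − C).
So dC/dt = (C_in − C)/τ with τ = V/Q = 5.25/0.928 = 5.6573 h.
Solution: C(t) = C_in + (C₀ − C_in) e^(−t/τ).
C(19.3) = 1.20 + (0 − 1.20)·e^(−19.3/5.6573) = 1.20 + (-1.2000)·0.032992 = 1.1604 g/L.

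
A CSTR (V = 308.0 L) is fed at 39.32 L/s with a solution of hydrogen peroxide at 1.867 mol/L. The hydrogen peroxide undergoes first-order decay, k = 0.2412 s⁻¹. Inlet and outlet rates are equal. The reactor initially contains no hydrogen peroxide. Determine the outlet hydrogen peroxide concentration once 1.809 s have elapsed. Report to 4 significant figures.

V dC/dt = Q(C_in − C) − k V C.
dC/dt = (Q/V) C_in − (Q/V + k) C; effective rate a = Q/V + k = 0.127662 + 0.2412 = 0.368862 s⁻¹.
C_ss = Q C_in/(Q + kV) = 0.646164 mol/L; C(t) = C_ss + (C₀ − C_ss) e^(−a t).
C(1.809) = 0.646164 + (-0.646164)·e^(−0.368862·1.809) = 0.646164 + (-0.646164)·0.513106 = 0.314613 mol/L.

0.3146 mol/L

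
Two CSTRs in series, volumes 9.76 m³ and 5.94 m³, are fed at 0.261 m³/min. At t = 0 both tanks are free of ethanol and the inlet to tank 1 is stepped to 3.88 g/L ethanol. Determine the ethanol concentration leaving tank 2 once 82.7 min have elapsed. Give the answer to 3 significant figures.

Species balance on tank i: dCᵢ/dt = (Cᵢ₋₁ − Cᵢ)/τᵢ with τᵢ = Vᵢ/Q.
τ₁ = 9.76/0.261 = 37.395 min; τ₂ = 5.94/0.261 = 22.759 min.
Tank 1: C₁ = C_in(1 − e^(−t/τ₁)). Tank 2 (τ₁ ≠ τ₂): C₂ = C_in[1 − (τ₁ e^(−t/τ₁) − τ₂ e^(−t/τ₂))/(τ₁ − τ₂)].
At t = 82.7: e^(−t/τ₁) = 0.10953, e^(−t/τ₂) = 0.026416.
C₂ = 3.88·[1 − (37.395·0.10953 − 22.759·0.026416)/(14.636)] = 3.88·0.76123 = 2.9536 g/L.

2.95 g/L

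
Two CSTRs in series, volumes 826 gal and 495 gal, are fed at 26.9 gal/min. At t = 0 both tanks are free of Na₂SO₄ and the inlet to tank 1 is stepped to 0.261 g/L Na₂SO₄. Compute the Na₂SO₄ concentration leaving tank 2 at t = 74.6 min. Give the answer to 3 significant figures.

0.210 g/L

Each tank obeys Vᵢ dCᵢ/dt = Q(Cᵢ₋₁ − Cᵢ), so τᵢ = Vᵢ/Q.
τ₁ = 826/26.9 = 30.706 min; τ₂ = 495/26.9 = 18.401 min.
Solving the cascade with C₁(0)=C₂(0)=0 gives C₂(t) = C_in[1 − (τ₁ e^(−t/τ₁) − τ₂ e^(−t/τ₂))/(τ₁ − τ₂)].
At t = 74.6: e^(−t/τ₁) = 0.088084, e^(−t/τ₂) = 0.017352.
C₂ = 0.261·[1 − (30.706·0.088084 − 18.401·0.017352)/(12.305)] = 0.261·0.80614 = 0.21040 g/L.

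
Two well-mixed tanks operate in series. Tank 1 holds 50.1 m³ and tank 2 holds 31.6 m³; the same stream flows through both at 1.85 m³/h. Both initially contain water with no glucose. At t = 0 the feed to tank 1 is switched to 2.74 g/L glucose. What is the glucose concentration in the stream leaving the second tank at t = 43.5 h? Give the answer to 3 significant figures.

Time constants: τᵢ = Vᵢ/Q for each well-mixed tank.
τ₁ = 50.1/1.85 = 27.081 h; τ₂ = 31.6/1.85 = 17.081 h.
Tank 1: C₁ = C_in(1 − e^(−t/τ₁)). Tank 2 (τ₁ ≠ τ₂): C₂ = C_in[1 − (τ₁ e^(−t/τ₁) − τ₂ e^(−t/τ₂))/(τ₁ − τ₂)].
At t = 43.5: e^(−t/τ₁) = 0.20063, e^(−t/τ₂) = 0.078342.
C₂ = 2.74·[1 − (27.081·0.20063 − 17.081·0.078342)/(10.000)] = 2.74·0.59049 = 1.6179 g/L.

1.62 g/L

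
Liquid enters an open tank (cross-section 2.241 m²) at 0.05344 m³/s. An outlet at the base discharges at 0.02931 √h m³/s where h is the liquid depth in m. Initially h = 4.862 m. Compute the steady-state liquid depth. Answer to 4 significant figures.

3.324 m

Unsteady balance on liquid volume: A dh/dt = Q_in − 0.02931 √h. At steady state dh/dt = 0:
Q_in = 0.02931 √h_ss ⇒ √h_ss = 0.05344/0.02931 = 1.82327.
h_ss = 1.82327² = 3.32431 m. (Since h₀ = 4.862 m > h_ss, the level will fall toward this value.)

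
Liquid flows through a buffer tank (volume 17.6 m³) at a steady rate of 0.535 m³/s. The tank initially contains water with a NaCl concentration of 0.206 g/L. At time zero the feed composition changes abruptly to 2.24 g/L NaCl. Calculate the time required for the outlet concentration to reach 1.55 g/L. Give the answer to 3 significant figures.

35.6 s

Unsteady species balance (constant V, well mixed): V dC/dt = Q(C_in − C), so τ = V/Q = 32.897 s.
C(t) = C_in + (C₀ − C_in) e^(−t/τ). Set C = 1.55 and solve for t:
e^(−t/τ) = (C − C_in)/(C₀ − C_in) = (1.55 − 2.24)/(0.206 − 2.24) = 0.33923
t = −τ ln(…) = 32.897 × 1.0811 = 35.564 s.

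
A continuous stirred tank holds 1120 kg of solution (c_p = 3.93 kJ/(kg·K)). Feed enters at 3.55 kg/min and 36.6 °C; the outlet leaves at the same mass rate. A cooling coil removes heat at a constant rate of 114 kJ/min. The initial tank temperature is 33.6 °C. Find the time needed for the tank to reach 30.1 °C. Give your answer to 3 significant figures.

356 min

M c_p dT/dt = ṁ c_p (T_in − T) − Q̇.
τ = M/ṁ = 315.49 min; T_ss = T_in − Q̇/(ṁ c_p) = 28.429 °C.
T(t) = T_ss + (T₀ − T_ss) e^(−t/τ). Set T = 30.1:
e^(−t/τ) = (30.1 − 28.429)/(33.6 − 28.429) = 0.32317
t = −315.49 · ln(0.32317) = 356.37 min.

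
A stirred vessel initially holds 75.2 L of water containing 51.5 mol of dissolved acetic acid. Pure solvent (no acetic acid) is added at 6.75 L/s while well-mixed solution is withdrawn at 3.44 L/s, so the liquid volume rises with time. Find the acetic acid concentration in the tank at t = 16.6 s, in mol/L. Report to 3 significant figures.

Let m(t) be the amount of acetic acid. Volume: V(t) = V₀ + (Q_in − Q_out) t = 75.2 + 3.3100 t; V(16.6) = 130.15 L.
No acetic acid enters, so dm/dt = −Q_out · (m/V).
Separate: dm/m = −Q_out dt/V(t) ⇒ ln(m/m₀) = −(Q_out/(Q_in−Q_out)) ln(V/V₀).
m = m₀ (V₀/V)^(Q_out/(Q_in−Q_out)) = 51.5 × (75.2/130.15)^(1.0393) = 29.123 mol.
C = m/V = 29.123/130.15 = 0.22377 mol/L.

0.224 mol/L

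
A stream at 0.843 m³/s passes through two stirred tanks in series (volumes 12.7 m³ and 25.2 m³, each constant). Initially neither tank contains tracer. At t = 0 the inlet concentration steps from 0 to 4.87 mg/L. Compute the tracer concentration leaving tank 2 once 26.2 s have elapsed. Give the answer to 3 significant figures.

Time constants: τᵢ = Vᵢ/Q for each well-mixed tank.
τ₁ = 12.7/0.843 = 15.065 s; τ₂ = 25.2/0.843 = 29.893 s.
Solving the cascade with C₁(0)=C₂(0)=0 gives C₂(t) = C_in[1 − (τ₁ e^(−t/τ₁) − τ₂ e^(−t/τ₂))/(τ₁ − τ₂)].
At t = 26.2: e^(−t/τ₁) = 0.17568, e^(−t/τ₂) = 0.41626.
C₂ = 4.87·[1 − (15.065·0.17568 − 29.893·0.41626)/(-14.828)] = 4.87·0.33931 = 1.6525 mg/L.

1.65 mg/L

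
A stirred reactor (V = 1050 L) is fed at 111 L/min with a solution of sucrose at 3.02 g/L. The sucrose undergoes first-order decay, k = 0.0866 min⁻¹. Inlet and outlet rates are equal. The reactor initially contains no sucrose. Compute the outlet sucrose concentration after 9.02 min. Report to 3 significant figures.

V dC/dt = Q(C_in − C) − k V C.
dC/dt = (Q/V) C_in − (Q/V + k) C; effective rate a = Q/V + k = 0.10571 + 0.0866 = 0.19231 min⁻¹.
C_ss = Q C_in/(Q + kV) = 1.6601 g/L; C(t) = C_ss + (C₀ − C_ss) e^(−a t).
C(9.02) = 1.6601 + (-1.6601)·e^(−0.19231·9.02) = 1.6601 + (-1.6601)·0.17646 = 1.3671 g/L.

1.37 g/L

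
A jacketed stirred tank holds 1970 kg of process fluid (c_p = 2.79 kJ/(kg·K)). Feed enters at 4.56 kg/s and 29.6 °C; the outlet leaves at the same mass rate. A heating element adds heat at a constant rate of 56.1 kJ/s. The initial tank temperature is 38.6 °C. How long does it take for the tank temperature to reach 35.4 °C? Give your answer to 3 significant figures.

516 s

M c_p dT/dt = ṁ c_p (T_in − T) + Q̇.
τ = M/ṁ = 432.02 s; T_ss = T_in + Q̇/(ṁ c_p) = 34.010 °C.
T(t) = T_ss + (T₀ − T_ss) e^(−t/τ). Set T = 35.4:
e^(−t/τ) = (35.4 − 34.010)/(38.6 − 34.010) = 0.30290
t = −432.02 · ln(0.30290) = 515.98 s.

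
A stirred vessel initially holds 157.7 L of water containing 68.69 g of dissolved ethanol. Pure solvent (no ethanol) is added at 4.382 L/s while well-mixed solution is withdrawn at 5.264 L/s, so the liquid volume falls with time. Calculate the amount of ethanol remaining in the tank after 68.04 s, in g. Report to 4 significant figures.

Total volume: dV/dt = Q_in − Q_out = -0.882000 L/s, so V(t) = 157.7 − 0.882000 t and V(68.04) = 97.6887 L.
No ethanol enters, so dm/dt = −Q_out · (m/V).
Separate: dm/m = −Q_out dt/V(t) ⇒ ln(m/m₀) = −(Q_out/(Q_in−Q_out)) ln(V/V₀).
m = m₀ (V₀/V)^(Q_out/(Q_in−Q_out)) = 68.69 × (157.7/97.6887)^(-5.96825) = 3.94069 g.

3.941 g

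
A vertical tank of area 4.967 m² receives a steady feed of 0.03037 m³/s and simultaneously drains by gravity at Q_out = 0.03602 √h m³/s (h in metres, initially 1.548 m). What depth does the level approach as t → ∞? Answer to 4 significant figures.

A dh/dt = Q_in − 0.03602 √h. Steady state requires inflow = outflow:
Q_in = 0.03602 √h_ss ⇒ √h_ss = 0.03037/0.03602 = 0.843143.
h_ss = 0.843143² = 0.710890 m. (Since h₀ = 1.548 m > h_ss, the level will fall toward this value.)

0.7109 m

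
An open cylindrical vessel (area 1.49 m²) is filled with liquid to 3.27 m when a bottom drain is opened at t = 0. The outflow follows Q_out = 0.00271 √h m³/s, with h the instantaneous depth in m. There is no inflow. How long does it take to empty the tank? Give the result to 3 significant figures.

Unsteady balance on liquid volume: A dh/dt = −0.00271 √h.
Separate and integrate: 2(√h − √h₀) = −(0.00271/A) t.
Tank is empty when √h = 0: t_empty = 2A√h₀/0.00271.
t_empty = 2·1.49·√3.27/0.00271 = 2.9800·1.8083/0.00271 = 1988.5 s.

1990 s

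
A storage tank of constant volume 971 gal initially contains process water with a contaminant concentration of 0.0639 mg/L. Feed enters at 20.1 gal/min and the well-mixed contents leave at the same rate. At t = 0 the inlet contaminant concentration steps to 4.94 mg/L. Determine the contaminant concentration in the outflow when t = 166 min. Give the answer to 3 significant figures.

4.78 mg/L

Species balance on the tank: V dC/dt = Q(C_in − C).
Rewrite as dC/dt + C/τ = C_in/τ, τ = V/Q = 48.308 min.
C approaches C_in exponentially: C(t) = C_in + (C₀ − C_in) e^(−t/τ).
C(166) = 4.94 + (0.0639 − 4.94)·e^(−166/48.308) = 4.94 + (-4.8761)·0.032185 = 4.7831 mg/L.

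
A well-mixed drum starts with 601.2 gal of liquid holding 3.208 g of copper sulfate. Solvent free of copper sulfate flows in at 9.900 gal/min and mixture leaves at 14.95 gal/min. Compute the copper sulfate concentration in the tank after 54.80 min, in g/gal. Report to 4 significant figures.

0.001593 g/gal

Let m(t) be the amount of copper sulfate. Volume: V(t) = V₀ + (Q_in − Q_out) t = 601.2 − 5.05000 t; V(54.80) = 324.460 gal.
Solute balance: dm/dt = 0 − Q_out C = −Q_out m/V(t).
dm/m = −Q_out dt/(V₀ − 5.05000 t); integrating gives ln(m/m₀) = −(Q_out/(Q_in−Q_out)) ln(V/V₀).
m = m₀ (V₀/V)^(Q_out/(Q_in−Q_out)) = 3.208 × (601.2/324.460)^(-2.96040) = 0.516737 g.
C = m/V = 0.516737/324.460 = 0.00159260 g/gal.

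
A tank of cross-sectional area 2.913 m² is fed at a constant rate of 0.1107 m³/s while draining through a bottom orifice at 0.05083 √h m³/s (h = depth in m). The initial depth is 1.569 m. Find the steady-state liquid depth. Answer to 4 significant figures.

Level balance: A dh/dt = 0.1107 − 0.05083 √h. Setting dh/dt = 0:
Q_in = 0.05083 √h_ss ⇒ √h_ss = 0.1107/0.05083 = 2.17785.
h_ss = 2.17785² = 4.74302 m. (Since h₀ = 1.569 m < h_ss, the level will rise toward this value.)

4.743 m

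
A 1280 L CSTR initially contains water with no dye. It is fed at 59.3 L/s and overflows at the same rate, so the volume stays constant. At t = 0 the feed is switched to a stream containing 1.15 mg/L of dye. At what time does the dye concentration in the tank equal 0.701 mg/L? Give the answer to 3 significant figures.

Species balance: V dC/dt = Q(C_in − C) ⇒ τ = V/Q = 21.585 s.
C(t) = C_in + (C₀ − C_in) e^(−t/τ). Set C = 0.701 and solve for t:
e^(−t/τ) = (C − C_in)/(C₀ − C_in) = (0.701 − 1.15)/(0 − 1.15) = 0.39043
t = −τ ln(…) = 21.585 × 0.94049 = 20.301 s.

20.3 s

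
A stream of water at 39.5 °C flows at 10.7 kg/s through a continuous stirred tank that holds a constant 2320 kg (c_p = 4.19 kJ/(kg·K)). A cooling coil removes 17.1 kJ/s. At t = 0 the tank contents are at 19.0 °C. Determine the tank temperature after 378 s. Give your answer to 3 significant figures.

Unsteady energy balance on the tank contents: M c_p dT/dt = ṁ c_p (T_in − T) − 17.1.
Rearrange: dT/dt = (T_ss − T)/τ with τ = M/ṁ = 216.82 s and T_ss = T_in − Q̇/(ṁ c_p) = 39.119 °C.
Solution: T(t) = T_ss + (T₀ − T_ss) e^(−t/τ).
T(378) = 39.119 + (-20.119)·e^(−378/216.82) = 39.119 + (-20.119)·0.17493 = 35.599 °C.

35.6 °C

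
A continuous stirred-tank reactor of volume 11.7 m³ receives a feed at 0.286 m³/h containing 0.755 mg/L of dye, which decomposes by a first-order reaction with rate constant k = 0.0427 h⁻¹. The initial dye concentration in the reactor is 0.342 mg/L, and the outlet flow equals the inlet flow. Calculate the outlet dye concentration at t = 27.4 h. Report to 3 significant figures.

0.286 mg/L

Accumulation = in − out − consumed: V dC/dt = Q C_in − Q C − k V C.
dC/dt = (Q/V) C_in − (Q/V + k) C; effective rate a = Q/V + k = 0.024444 + 0.0427 = 0.067144 h⁻¹.
C_ss = Q C_in/(Q + kV) = 0.27486 mg/L; C(t) = C_ss + (C₀ − C_ss) e^(−a t).
C(27.4) = 0.27486 + (0.067137)·e^(−0.067144·27.4) = 0.27486 + (0.067137)·0.15886 = 0.28553 mg/L.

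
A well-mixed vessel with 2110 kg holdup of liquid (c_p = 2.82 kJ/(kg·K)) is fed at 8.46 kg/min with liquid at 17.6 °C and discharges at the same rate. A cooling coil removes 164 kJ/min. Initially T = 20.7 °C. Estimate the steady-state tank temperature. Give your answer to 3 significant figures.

M c_p dT/dt = ṁ c_p (T_in − T) − Q̇.
At steady state dT/dt = 0 ⇒ T_ss = T_in − Q̇/(ṁ c_p) = 17.6 − 164/(8.46·2.82) = 10.726 °C.

10.7 °C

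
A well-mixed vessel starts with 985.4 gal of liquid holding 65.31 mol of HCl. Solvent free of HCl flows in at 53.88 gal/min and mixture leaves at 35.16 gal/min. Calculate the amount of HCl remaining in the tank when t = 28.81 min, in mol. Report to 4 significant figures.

28.77 mol

Total volume: dV/dt = Q_in − Q_out = 18.7200 gal/min, so V(t) = 985.4 + 18.7200 t and V(28.81) = 1524.72 gal.
Species balance (pure solvent in): dm/dt = −Q_out · m/V(t).
Separate: dm/m = −Q_out dt/V(t) ⇒ ln(m/m₀) = −(Q_out/(Q_in−Q_out)) ln(V/V₀).
m = m₀ (V₀/V)^(Q_out/(Q_in−Q_out)) = 65.31 × (985.4/1524.72)^(1.87821) = 28.7682 mol.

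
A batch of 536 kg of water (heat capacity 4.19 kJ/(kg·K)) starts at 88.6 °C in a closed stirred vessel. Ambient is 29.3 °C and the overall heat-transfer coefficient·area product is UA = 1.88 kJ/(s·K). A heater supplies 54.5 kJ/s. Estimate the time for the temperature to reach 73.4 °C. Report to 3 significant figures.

832 s

M c_p dT/dt = −UA(T − T_amb) + Q̇.
τ = M c_p/UA = 1194.6 s; T_ss = T_amb + Q̇/UA = 29.3 + 54.5/1.88 = 58.289 °C.
T(t) = T_ss + (T₀ − T_ss)e^(−t/τ); set T = 73.4:
t = −τ ln[(T − T_ss)/(T₀ − T_ss)] = −1194.6 · ln(0.49853) = 831.56 s.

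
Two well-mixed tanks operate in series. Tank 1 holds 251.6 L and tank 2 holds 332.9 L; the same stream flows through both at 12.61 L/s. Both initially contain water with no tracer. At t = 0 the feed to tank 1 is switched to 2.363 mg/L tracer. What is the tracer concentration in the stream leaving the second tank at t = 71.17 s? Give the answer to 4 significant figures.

1.917 mg/L

Time constants: τᵢ = Vᵢ/Q for each well-mixed tank.
τ₁ = 251.6/12.61 = 19.9524 s; τ₂ = 332.9/12.61 = 26.3997 s.
Tank 1: C₁ = C_in(1 − e^(−t/τ₁)). Tank 2 (τ₁ ≠ τ₂): C₂ = C_in[1 − (τ₁ e^(−t/τ₁) − τ₂ e^(−t/τ₂))/(τ₁ − τ₂)].
At t = 71.17: e^(−t/τ₁) = 0.0282408, e^(−t/τ₂) = 0.0674839.
C₂ = 2.363·[1 − (19.9524·0.0282408 − 26.3997·0.0674839)/(-6.44726)] = 2.363·0.811070 = 1.91656 mg/L.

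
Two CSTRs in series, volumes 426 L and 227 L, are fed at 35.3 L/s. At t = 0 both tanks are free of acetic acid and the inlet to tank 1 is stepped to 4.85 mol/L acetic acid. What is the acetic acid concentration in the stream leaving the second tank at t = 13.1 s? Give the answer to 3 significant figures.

Time constants: τᵢ = Vᵢ/Q for each well-mixed tank.
τ₁ = 426/35.3 = 12.068 s; τ₂ = 227/35.3 = 6.4306 s.
Solving the cascade with C₁(0)=C₂(0)=0 gives C₂(t) = C_in[1 − (τ₁ e^(−t/τ₁) − τ₂ e^(−t/τ₂))/(τ₁ − τ₂)].
At t = 13.1: e^(−t/τ₁) = 0.33773, e^(−t/τ₂) = 0.13040.
C₂ = 4.85·[1 − (12.068·0.33773 − 6.4306·0.13040)/(5.6374)] = 4.85·0.42578 = 2.0650 mol/L.

2.07 mol/L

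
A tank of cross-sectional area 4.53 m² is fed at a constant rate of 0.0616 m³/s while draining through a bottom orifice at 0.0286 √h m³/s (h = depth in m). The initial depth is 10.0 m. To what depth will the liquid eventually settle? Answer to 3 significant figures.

Accumulation of liquid (constant cross-section A): A dh/dt = Q_in − 0.0286 √h. At steady state dh/dt = 0:
Q_in = 0.0286 √h_ss ⇒ √h_ss = 0.0616/0.0286 = 2.1538.
h_ss = 2.1538² = 4.6391 m. (Since h₀ = 10.0 m > h_ss, the level will fall toward this value.)

4.64 m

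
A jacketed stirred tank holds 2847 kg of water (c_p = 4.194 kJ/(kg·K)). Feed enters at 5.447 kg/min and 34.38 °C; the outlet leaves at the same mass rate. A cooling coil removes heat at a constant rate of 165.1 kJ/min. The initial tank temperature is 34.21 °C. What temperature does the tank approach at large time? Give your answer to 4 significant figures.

First-law balance (no shaft work): M c_p dT/dt = ṁ c_p (T_in − T) − 165.1.
At steady state dT/dt = 0 ⇒ T_ss = T_in − Q̇/(ṁ c_p) = 34.38 − 165.1/(5.447·4.194) = 27.1529 °C.

27.15 °C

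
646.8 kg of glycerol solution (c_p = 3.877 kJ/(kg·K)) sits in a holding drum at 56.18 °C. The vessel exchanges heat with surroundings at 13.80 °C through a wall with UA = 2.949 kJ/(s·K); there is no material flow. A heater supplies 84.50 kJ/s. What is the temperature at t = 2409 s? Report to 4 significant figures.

43.26 °C

M c_p dT/dt = −UA(T − T_amb) + Q̇.
dT/dt = (T_ss − T)/τ with T_ss = T_amb + Q̇/UA = 13.80 + 84.50/2.949 = 42.4538 °C, τ = M c_p/UA = 646.8·3.877/2.949 = 850.337 s.
T approaches T_ss exponentially: T(t) = T_ss + (T₀ − T_ss) e^(−t/τ).
T(2409) = 42.4538 + (13.7262)·0.0588364 = 43.2614 °C.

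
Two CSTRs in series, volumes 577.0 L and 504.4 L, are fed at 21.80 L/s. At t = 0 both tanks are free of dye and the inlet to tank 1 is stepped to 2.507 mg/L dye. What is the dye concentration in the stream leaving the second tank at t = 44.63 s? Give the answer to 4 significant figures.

1.347 mg/L

Species balance on tank i: dCᵢ/dt = (Cᵢ₋₁ − Cᵢ)/τᵢ with τᵢ = Vᵢ/Q.
τ₁ = 577.0/21.80 = 26.4679 s; τ₂ = 504.4/21.80 = 23.1376 s.
Tank 1: C₁ = C_in(1 − e^(−t/τ₁)). Tank 2 (τ₁ ≠ τ₂): C₂ = C_in[1 − (τ₁ e^(−t/τ₁) − τ₂ e^(−t/τ₂))/(τ₁ − τ₂)].
At t = 44.63: e^(−t/τ₁) = 0.185223, e^(−t/τ₂) = 0.145309.
C₂ = 2.507·[1 − (26.4679·0.185223 − 23.1376·0.145309)/(3.33028)] = 2.507·0.537466 = 1.34743 mg/L.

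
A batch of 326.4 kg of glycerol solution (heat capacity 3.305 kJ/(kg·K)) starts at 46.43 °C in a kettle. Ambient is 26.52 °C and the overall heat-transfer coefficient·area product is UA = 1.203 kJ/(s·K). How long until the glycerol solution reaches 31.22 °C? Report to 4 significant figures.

Lumped-capacitance energy balance: M c_p dT/dt = UA(T_amb − T).
τ = M c_p/UA = 896.718 s; T_ss = T_amb = 26.5200 °C.
T(t) = T_ss + (T₀ − T_ss)e^(−t/τ); set T = 31.22:
t = −τ ln[(T − T_ss)/(T₀ − T_ss)] = −896.718 · ln(0.236062) = 1294.56 s.

1295 s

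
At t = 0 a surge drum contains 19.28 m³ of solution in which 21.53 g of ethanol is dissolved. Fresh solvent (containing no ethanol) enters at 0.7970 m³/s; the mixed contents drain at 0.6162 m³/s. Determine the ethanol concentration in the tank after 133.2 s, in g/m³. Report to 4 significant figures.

Let m(t) be the amount of ethanol. Volume: V(t) = V₀ + (Q_in − Q_out) t = 19.28 + 0.180800 t; V(133.2) = 43.3626 m³.
No ethanol enters, so dm/dt = −Q_out · (m/V).
Separate: dm/m = −Q_out dt/V(t) ⇒ ln(m/m₀) = −(Q_out/(Q_in−Q_out)) ln(V/V₀).
m = m₀ (V₀/V)^(Q_out/(Q_in−Q_out)) = 21.53 × (19.28/43.3626)^(3.40819) = 1.35936 g.
C = m/V = 1.35936/43.3626 = 0.0313488 g/m³.

0.03135 g/m³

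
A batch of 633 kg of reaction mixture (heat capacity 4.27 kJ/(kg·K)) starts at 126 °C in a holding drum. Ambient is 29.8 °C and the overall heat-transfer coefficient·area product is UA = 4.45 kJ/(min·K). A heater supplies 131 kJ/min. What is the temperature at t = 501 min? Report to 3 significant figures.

88.5 °C

Energy balance: M c_p dT/dt = −UA(T − T_amb) + Q̇.
dT/dt = (T_ss − T)/τ with T_ss = T_amb + Q̇/UA = 29.8 + 131/4.45 = 59.238 °C, τ = M c_p/UA = 633·4.27/4.45 = 607.40 min.
T approaches T_ss exponentially: T(t) = T_ss + (T₀ − T_ss) e^(−t/τ).
T(501) = 59.238 + (66.762)·0.43831 = 88.500 °C.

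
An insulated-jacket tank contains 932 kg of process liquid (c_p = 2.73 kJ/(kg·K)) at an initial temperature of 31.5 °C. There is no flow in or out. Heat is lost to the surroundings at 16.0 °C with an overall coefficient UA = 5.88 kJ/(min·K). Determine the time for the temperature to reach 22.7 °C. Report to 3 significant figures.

363 min

Energy balance: M c_p dT/dt = −UA(T − T_amb).
τ = M c_p/UA = 432.71 min; T_ss = T_amb = 16.000 °C.
T(t) = T_ss + (T₀ − T_ss)e^(−t/τ); set T = 22.7:
t = −τ ln[(T − T_ss)/(T₀ − T_ss)] = −432.71 · ln(0.43226) = 362.93 min.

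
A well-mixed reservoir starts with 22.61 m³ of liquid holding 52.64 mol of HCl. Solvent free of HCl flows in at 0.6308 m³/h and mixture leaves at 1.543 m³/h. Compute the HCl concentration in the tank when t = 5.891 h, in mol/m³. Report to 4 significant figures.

Let m(t) be the amount of HCl. Volume: V(t) = V₀ + (Q_in − Q_out) t = 22.61 − 0.912200 t; V(5.891) = 17.2362 m³.
Species balance (pure solvent in): dm/dt = −Q_out · m/V(t).
dm/m = −Q_out dt/(V₀ − 0.912200 t); integrating gives ln(m/m₀) = −(Q_out/(Q_in−Q_out)) ln(V/V₀).
m = m₀ (V₀/V)^(Q_out/(Q_in−Q_out)) = 52.64 × (22.61/17.2362)^(-1.69152) = 33.2626 mol.
C = m/V = 33.2626/17.2362 = 1.92981 mol/m³.

1.930 mol/m³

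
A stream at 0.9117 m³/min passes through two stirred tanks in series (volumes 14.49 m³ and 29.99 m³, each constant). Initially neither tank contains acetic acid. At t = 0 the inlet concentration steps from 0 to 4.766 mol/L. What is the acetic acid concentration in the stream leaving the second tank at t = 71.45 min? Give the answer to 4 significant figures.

Time constants: τᵢ = Vᵢ/Q for each well-mixed tank.
τ₁ = 14.49/0.9117 = 15.8934 min; τ₂ = 29.99/0.9117 = 32.8946 min.
Tank 1: C₁ = C_in(1 − e^(−t/τ₁)). Tank 2 (τ₁ ≠ τ₂): C₂ = C_in[1 − (τ₁ e^(−t/τ₁) − τ₂ e^(−t/τ₂))/(τ₁ − τ₂)].
At t = 71.45: e^(−t/τ₁) = 0.0111582, e^(−t/τ₂) = 0.113939.
C₂ = 4.766·[1 − (15.8934·0.0111582 − 32.8946·0.113939)/(-17.0012)] = 4.766·0.789977 = 3.76503 mol/L.

3.765 mol/L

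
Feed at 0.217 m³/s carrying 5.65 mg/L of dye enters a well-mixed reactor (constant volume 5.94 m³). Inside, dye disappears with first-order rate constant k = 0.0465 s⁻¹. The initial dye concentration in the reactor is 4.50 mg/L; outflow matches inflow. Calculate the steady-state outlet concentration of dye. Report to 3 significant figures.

Accumulation = in − out − consumed: V dC/dt = Q C_in − Q C − k V C.
Steady state (dC/dt = 0): C_ss = Q C_in/(Q + kV) = C_in/(1 + kV/Q).
C_ss = 0.217·5.65/(0.217 + 0.0465·5.94) = 1.2261/0.49321 = 2.4859 mg/L.

2.49 mg/L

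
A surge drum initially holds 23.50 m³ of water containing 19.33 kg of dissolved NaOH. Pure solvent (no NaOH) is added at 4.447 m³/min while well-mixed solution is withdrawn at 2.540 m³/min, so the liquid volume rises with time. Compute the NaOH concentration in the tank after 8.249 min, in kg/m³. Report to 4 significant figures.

0.2490 kg/m³

Total volume: dV/dt = Q_in − Q_out = 1.90700 m³/min, so V(t) = 23.50 + 1.90700 t and V(8.249) = 39.2308 m³.
Solute balance: dm/dt = 0 − Q_out C = −Q_out m/V(t).
dm/m = −Q_out dt/(V₀ + 1.90700 t); integrating gives ln(m/m₀) = −(Q_out/(Q_in−Q_out)) ln(V/V₀).
m = m₀ (V₀/V)^(Q_out/(Q_in−Q_out)) = 19.33 × (23.50/39.2308)^(1.33193) = 9.76780 kg.
C = m/V = 9.76780/39.2308 = 0.248983 kg/m³.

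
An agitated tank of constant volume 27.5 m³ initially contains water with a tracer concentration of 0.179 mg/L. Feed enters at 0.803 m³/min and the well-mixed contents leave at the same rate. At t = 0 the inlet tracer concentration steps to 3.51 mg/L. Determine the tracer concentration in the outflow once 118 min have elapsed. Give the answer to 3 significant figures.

3.40 mg/L

Accumulation = in − out for the solute gives V dC/dt = Q(C_in − C).
So dC/dt = (C_in − C)/τ with τ = V/Q = 27.5/0.803 = 34.247 min.
This is linear first-order; C(t) = C_in + (C₀ − C_in) e^(−t/τ).
C(118) = 3.51 + (0.179 − 3.51)·e^(−118/34.247) = 3.51 + (-3.3310)·0.031886 = 3.4038 mg/L.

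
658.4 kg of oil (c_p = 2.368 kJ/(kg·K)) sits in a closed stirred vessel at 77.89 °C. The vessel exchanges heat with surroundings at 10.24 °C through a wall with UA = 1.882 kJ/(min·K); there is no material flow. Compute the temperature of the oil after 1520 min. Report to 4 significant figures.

M c_p dT/dt = −UA(T − T_amb).
dT/dt = (T_ss − T)/τ with T_ss = T_amb = 10.2400 °C, τ = M c_p/UA = 658.4·2.368/1.882 = 828.423 min.
T approaches T_ss exponentially: T(t) = T_ss + (T₀ − T_ss) e^(−t/τ).
T(1520) = 10.2400 + (67.6500)·0.159643 = 21.0399 °C.

21.04 °C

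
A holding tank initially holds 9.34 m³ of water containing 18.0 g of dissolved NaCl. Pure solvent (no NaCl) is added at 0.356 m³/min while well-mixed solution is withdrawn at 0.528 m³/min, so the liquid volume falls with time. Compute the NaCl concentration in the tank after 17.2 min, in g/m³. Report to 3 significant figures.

Total volume: dV/dt = Q_in − Q_out = -0.17200 m³/min, so V(t) = 9.34 − 0.17200 t and V(17.2) = 6.3816 m³.
Solute balance: dm/dt = 0 − Q_out C = −Q_out m/V(t).
Separate: dm/m = −Q_out dt/V(t) ⇒ ln(m/m₀) = −(Q_out/(Q_in−Q_out)) ln(V/V₀).
m = m₀ (V₀/V)^(Q_out/(Q_in−Q_out)) = 18.0 × (9.34/6.3816)^(-3.0698) = 5.5909 g.
C = m/V = 5.5909/6.3816 = 0.87609 g/m³.

0.876 g/m³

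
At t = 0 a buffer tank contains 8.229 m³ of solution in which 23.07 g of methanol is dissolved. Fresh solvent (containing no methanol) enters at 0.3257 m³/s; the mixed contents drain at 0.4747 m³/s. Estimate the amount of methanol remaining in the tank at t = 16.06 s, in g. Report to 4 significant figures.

Let m(t) be the amount of methanol. Volume: V(t) = V₀ + (Q_in − Q_out) t = 8.229 − 0.149000 t; V(16.06) = 5.83606 m³.
No methanol enters, so dm/dt = −Q_out · (m/V).
dm/m = −Q_out dt/(V₀ − 0.149000 t); integrating gives ln(m/m₀) = −(Q_out/(Q_in−Q_out)) ln(V/V₀).
m = m₀ (V₀/V)^(Q_out/(Q_in−Q_out)) = 23.07 × (8.229/5.83606)^(-3.18591) = 7.72011 g.

7.720 g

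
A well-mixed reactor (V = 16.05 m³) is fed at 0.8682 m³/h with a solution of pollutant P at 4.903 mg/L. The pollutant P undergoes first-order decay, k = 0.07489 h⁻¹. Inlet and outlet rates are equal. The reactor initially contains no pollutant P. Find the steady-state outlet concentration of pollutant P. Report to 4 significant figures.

2.056 mg/L

V dC/dt = Q(C_in − C) − k V C.
At steady state: 0 = Q C_in − (Q + kV) C_ss, so C_ss = Q C_in/(Q + kV).
C_ss = 0.8682·4.903/(0.8682 + 0.07489·16.05) = 4.25678/2.07018 = 2.05623 mg/L.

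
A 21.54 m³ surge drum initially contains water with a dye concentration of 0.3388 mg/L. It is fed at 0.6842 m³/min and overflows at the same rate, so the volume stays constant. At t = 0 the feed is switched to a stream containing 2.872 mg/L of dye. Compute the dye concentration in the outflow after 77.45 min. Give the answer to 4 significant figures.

Unsteady species balance (constant V, well mixed): V dC/dt = Q(C_in − C).
Rewrite as dC/dt + C/τ = C_in/τ, τ = V/Q = 31.4820 min.
Solution: C(t) = C_in + (C₀ − C_in) e^(−t/τ).
C(77.45) = 2.872 + (0.3388 − 2.872)·e^(−77.45/31.4820) = 2.872 + (-2.53320)·0.0854235 = 2.65561 mg/L.

2.656 mg/L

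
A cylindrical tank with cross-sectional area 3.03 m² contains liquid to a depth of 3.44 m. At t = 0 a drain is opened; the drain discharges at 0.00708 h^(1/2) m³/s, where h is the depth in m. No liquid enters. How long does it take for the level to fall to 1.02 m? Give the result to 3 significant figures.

Unsteady balance on liquid volume: A dh/dt = −0.00708 √h.
Separate and integrate: 2(√h − √h₀) = −(0.00708/A) t.
t = 2A(√h₀ − √h)/0.00708 = 2·3.03·(√3.44 − √1.02)/0.00708
  = 6.0600 × (1.8547 − 1.0100) / 0.00708 = 723.07 s.

723 s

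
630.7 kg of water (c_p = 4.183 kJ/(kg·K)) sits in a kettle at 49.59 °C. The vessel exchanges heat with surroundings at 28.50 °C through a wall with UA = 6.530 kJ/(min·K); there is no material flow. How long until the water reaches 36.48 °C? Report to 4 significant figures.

392.6 min

M c_p dT/dt = −UA(T − T_amb).
τ = M c_p/UA = 404.015 min; T_ss = T_amb = 28.5000 °C.
T(t) = T_ss + (T₀ − T_ss)e^(−t/τ); set T = 36.48:
t = −τ ln[(T − T_ss)/(T₀ − T_ss)] = −404.015 · ln(0.378378) = 392.646 min.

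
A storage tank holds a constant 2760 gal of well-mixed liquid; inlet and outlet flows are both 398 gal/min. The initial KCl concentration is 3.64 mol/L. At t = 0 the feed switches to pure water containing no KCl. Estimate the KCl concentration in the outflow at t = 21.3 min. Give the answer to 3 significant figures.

0.169 mol/L

Mass balance on the solute (V constant): V dC/dt = Q(C_in − C).
So dC/dt = (C_in − C)/τ with τ = V/Q = 2760/398 = 6.9347 min.
This is linear first-order; C(t) = C_in + (C₀ − C_in) e^(−t/τ).
C(21.3) = 0 + (3.64 − 0)·e^(−21.3/6.9347) = 0 + (3.6400)·0.046351 = 0.16872 mol/L.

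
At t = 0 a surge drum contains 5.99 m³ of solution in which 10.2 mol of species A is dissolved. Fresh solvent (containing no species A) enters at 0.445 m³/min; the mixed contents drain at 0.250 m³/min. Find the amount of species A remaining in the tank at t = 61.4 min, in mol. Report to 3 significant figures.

2.50 mol

Total volume: dV/dt = Q_in − Q_out = 0.19500 m³/min, so V(t) = 5.99 + 0.19500 t and V(61.4) = 17.963 m³.
No species A enters, so dm/dt = −Q_out · (m/V).
dm/m = −Q_out dt/(V₀ + 0.19500 t); integrating gives ln(m/m₀) = −(Q_out/(Q_in−Q_out)) ln(V/V₀).
m = m₀ (V₀/V)^(Q_out/(Q_in−Q_out)) = 10.2 × (5.99/17.963)^(1.2821) = 2.4953 mol.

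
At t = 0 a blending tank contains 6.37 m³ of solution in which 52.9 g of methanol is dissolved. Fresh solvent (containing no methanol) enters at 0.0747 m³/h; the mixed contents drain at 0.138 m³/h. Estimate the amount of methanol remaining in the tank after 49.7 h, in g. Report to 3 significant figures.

Let m(t) be the amount of methanol. Volume: V(t) = V₀ + (Q_in − Q_out) t = 6.37 − 0.063300 t; V(49.7) = 3.2240 m³.
No methanol enters, so dm/dt = −Q_out · (m/V).
Separate: dm/m = −Q_out dt/V(t) ⇒ ln(m/m₀) = −(Q_out/(Q_in−Q_out)) ln(V/V₀).
m = m₀ (V₀/V)^(Q_out/(Q_in−Q_out)) = 52.9 × (6.37/3.2240)^(-2.1801) = 11.987 g.

12.0 g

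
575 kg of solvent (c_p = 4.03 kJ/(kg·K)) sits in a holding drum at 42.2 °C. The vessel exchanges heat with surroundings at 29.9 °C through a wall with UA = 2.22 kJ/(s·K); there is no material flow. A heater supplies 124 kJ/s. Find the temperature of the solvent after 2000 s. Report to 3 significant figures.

79.3 °C

M c_p dT/dt = −UA(T − T_amb) + Q̇.
dT/dt = (T_ss − T)/τ with T_ss = T_amb + Q̇/UA = 29.9 + 124/2.22 = 85.756 °C, τ = M c_p/UA = 575·4.03/2.22 = 1043.8 s.
T approaches T_ss exponentially: T(t) = T_ss + (T₀ − T_ss) e^(−t/τ).
T(2000) = 85.756 + (-43.556)·0.14719 = 79.345 °C.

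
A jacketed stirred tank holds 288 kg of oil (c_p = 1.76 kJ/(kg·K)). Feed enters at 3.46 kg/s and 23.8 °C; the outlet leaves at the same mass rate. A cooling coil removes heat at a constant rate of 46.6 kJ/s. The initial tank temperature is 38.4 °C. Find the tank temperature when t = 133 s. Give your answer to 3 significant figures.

20.6 °C

First-law balance (no shaft work): M c_p dT/dt = ṁ c_p (T_in − T) − 46.6.
Rearrange: dT/dt = (T_ss − T)/τ with τ = M/ṁ = 83.237 s and T_ss = T_in − Q̇/(ṁ c_p) = 16.148 °C.
Solution: T(t) = T_ss + (T₀ − T_ss) e^(−t/τ).
T(133) = 16.148 + (22.252)·e^(−133/83.237) = 16.148 + (22.252)·0.20233 = 20.650 °C.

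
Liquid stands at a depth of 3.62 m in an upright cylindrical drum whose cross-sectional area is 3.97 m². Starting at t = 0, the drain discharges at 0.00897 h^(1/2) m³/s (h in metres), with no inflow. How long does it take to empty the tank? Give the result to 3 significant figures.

A dh/dt = −Q_out = −0.00897 √h.
Separate and integrate: 2(√h − √h₀) = −(0.00897/A) t.
Tank is empty when √h = 0: t_empty = 2A√h₀/0.00897.
t_empty = 2·3.97·√3.62/0.00897 = 7.9400·1.9026/0.00897 = 1684.2 s.

1680 s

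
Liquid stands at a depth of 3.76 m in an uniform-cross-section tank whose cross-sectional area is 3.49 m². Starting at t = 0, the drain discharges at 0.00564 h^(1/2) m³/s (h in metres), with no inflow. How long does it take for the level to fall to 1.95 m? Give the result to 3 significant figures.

672 s

With no inflow, A dh/dt = −0.00564 √h.
Separate and integrate: 2(√h − √h₀) = −(0.00564/A) t.
t = 2A(√h₀ − √h)/0.00564 = 2·3.49·(√3.76 − √1.95)/0.00564
  = 6.9800 × (1.9391 − 1.3964) / 0.00564 = 671.57 s.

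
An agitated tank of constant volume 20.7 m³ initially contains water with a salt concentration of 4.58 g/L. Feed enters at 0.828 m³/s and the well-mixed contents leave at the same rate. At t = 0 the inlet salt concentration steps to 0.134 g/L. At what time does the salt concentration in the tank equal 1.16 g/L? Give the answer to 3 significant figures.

Unsteady species balance (constant V, well mixed): V dC/dt = Q(C_in − C), so τ = V/Q = 25.000 s.
C(t) = C_in + (C₀ − C_in) e^(−t/τ). Set C = 1.16 and solve for t:
e^(−t/τ) = (C − C_in)/(C₀ − C_in) = (1.16 − 0.134)/(4.58 − 0.134) = 0.23077
t = −τ ln(…) = 25.000 × 1.4663 = 36.658 s.

36.7 s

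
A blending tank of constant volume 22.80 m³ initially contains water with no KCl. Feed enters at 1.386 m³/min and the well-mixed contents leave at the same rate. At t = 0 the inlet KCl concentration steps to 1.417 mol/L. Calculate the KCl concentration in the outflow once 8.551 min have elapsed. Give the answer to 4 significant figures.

0.5744 mol/L

Species balance on the tank: V dC/dt = Q(C_in − C).
So dC/dt = (C_in − C)/τ with τ = V/Q = 22.80/1.386 = 16.4502 min.
This is linear first-order; C(t) = C_in + (C₀ − C_in) e^(−t/τ).
C(8.551) = 1.417 + (0 − 1.417)·e^(−8.551/16.4502) = 1.417 + (-1.41700)·0.594633 = 0.574405 mol/L.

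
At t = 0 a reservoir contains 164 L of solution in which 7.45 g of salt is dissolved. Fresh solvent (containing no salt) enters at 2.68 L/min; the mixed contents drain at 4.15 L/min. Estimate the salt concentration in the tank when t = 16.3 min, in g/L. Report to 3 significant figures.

Let m(t) be the amount of salt. Volume: V(t) = V₀ + (Q_in − Q_out) t = 164 − 1.4700 t; V(16.3) = 140.04 L.
Solute balance: dm/dt = 0 − Q_out C = −Q_out m/V(t).
Separate: dm/m = −Q_out dt/V(t) ⇒ ln(m/m₀) = −(Q_out/(Q_in−Q_out)) ln(V/V₀).
m = m₀ (V₀/V)^(Q_out/(Q_in−Q_out)) = 7.45 × (164/140.04)^(-2.8231) = 4.7698 g.
C = m/V = 4.7698/140.04 = 0.034061 g/L.

0.0341 g/L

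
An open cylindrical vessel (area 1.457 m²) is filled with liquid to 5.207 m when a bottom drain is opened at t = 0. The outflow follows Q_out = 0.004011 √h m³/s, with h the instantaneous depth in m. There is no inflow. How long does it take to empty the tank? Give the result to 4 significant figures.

1658 s

Volume balance on the tank: A dh/dt = −0.004011 √h.
This is separable: 2 d(√h)/dt = −0.004011/A, so √h = √h₀ − (0.004011/(2A)) t.
Tank is empty when √h = 0: t_empty = 2A√h₀/0.004011.
t_empty = 2·1.457·√5.207/0.004011 = 2.91400·2.28189/0.004011 = 1657.79 s.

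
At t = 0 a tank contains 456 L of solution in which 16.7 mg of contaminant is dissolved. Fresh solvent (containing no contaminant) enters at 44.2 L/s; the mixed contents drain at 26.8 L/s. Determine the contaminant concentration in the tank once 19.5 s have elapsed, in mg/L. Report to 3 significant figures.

0.00891 mg/L

Total volume: dV/dt = Q_in − Q_out = 17.400 L/s, so V(t) = 456 + 17.400 t and V(19.5) = 795.30 L.
No contaminant enters, so dm/dt = −Q_out · (m/V).
Separate: dm/m = −Q_out dt/V(t) ⇒ ln(m/m₀) = −(Q_out/(Q_in−Q_out)) ln(V/V₀).
m = m₀ (V₀/V)^(Q_out/(Q_in−Q_out)) = 16.7 × (456/795.30)^(1.5402) = 7.0900 mg.
C = m/V = 7.0900/795.30 = 0.0089149 mg/L.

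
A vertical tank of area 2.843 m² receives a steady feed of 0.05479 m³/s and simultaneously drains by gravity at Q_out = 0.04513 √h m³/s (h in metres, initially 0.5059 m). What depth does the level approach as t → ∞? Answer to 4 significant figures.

A dh/dt = Q_in − 0.04513 √h. Steady state requires inflow = outflow:
Q_in = 0.04513 √h_ss ⇒ √h_ss = 0.05479/0.04513 = 1.21405.
h_ss = 1.21405² = 1.47391 m. (Since h₀ = 0.5059 m < h_ss, the level will rise toward this value.)

1.474 m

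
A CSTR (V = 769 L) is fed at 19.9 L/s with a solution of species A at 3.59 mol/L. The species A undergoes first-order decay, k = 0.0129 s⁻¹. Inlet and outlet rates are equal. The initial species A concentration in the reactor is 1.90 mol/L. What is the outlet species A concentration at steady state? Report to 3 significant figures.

V dC/dt = Q(C_in − C) − k V C.
Steady state (dC/dt = 0): C_ss = Q C_in/(Q + kV) = C_in/(1 + kV/Q).
C_ss = 19.9·3.59/(19.9 + 0.0129·769) = 71.441/29.820 = 2.3957 mol/L.

2.40 mol/L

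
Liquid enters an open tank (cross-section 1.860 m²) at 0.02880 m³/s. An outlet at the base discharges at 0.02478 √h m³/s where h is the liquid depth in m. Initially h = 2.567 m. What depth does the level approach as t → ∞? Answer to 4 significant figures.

1.351 m

Accumulation of liquid (constant cross-section A): A dh/dt = Q_in − 0.02478 √h. At steady state dh/dt = 0:
Q_in = 0.02478 √h_ss ⇒ √h_ss = 0.02880/0.02478 = 1.16223.
h_ss = 1.16223² = 1.35077 m. (Since h₀ = 2.567 m > h_ss, the level will fall toward this value.)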